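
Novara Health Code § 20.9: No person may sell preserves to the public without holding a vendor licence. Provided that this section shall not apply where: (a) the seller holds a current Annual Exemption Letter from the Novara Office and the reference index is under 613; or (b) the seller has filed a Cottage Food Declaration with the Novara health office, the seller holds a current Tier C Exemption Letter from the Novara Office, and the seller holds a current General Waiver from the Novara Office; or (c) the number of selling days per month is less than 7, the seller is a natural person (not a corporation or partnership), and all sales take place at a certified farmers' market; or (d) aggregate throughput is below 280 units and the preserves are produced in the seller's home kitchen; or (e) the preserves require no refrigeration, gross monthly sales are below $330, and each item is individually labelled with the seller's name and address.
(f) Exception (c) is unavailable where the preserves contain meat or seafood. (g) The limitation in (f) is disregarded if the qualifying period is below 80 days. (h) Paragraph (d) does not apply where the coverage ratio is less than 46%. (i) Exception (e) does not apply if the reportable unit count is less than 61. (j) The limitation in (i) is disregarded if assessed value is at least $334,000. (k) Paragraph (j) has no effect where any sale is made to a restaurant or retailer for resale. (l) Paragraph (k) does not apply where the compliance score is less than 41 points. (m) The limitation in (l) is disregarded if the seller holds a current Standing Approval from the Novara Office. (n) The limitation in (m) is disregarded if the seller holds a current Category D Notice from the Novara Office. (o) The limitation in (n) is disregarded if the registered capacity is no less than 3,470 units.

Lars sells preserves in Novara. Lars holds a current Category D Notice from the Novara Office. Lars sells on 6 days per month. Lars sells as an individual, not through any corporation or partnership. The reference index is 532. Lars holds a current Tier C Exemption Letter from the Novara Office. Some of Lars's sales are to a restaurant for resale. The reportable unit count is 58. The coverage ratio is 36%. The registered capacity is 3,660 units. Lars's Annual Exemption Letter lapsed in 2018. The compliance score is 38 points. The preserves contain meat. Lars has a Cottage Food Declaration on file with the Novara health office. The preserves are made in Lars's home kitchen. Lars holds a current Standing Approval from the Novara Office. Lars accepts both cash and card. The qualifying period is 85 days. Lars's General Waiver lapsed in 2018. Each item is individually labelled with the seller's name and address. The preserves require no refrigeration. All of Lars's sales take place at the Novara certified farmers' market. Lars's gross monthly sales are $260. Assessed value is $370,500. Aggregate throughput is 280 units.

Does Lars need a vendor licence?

Yes — Lars must hold a vendor licence.

Exception (a) requires that the seller holds a current Annual Exemption Letter from the Novara Office; but no current Annual Exemption Letter is held, so (a) is unavailable.
Exception (b) does not apply: no current General Waiver is held.
Exception (c) is satisfied on its face — the number of selling days per month is 6, less than the 7 limit; the seller is a natural person; all sales are at a certified farmers' market. But applying paragraphs (f)–(g): (f) operates — the preserves contain meat. (g), which would lift (f), is inapplicable — the qualifying period is 85 days, not below 80 days. Exception (c) does not apply.
Exception (d) requires that aggregate throughput is below 280 units; but aggregate throughput is 280 units, not below 280 units, so (d) is unavailable.
Exception (e)'s conditions are all satisfied: the preserves are shelf-stable; gross monthly sales are $260, below the $330 limit; items are individually labelled. However, paragraphs (i)–(o) must be considered: (i) operates against (e): the reportable unit count is 58, less than the 61 limit. (j) applies (assessed value is $370,500, meeting the $334,000 threshold), but is displaced by (k): (k) is triggered — some sales are to a restaurant for resale. (l) would limit (k) — the compliance score is 38 points, less than the 41 points limit — but (m) sets (l) aside: (m) is engaged — a current Standing Approval is held. (n) would limit (m) — a current Category D Notice is held — but (o) sets (n) aside: (o) is engaged — the registered capacity is 3,660 units, meeting the 3,470 units threshold. Exception (e) does not apply.
No exception is made out. Lars falls within the general rule.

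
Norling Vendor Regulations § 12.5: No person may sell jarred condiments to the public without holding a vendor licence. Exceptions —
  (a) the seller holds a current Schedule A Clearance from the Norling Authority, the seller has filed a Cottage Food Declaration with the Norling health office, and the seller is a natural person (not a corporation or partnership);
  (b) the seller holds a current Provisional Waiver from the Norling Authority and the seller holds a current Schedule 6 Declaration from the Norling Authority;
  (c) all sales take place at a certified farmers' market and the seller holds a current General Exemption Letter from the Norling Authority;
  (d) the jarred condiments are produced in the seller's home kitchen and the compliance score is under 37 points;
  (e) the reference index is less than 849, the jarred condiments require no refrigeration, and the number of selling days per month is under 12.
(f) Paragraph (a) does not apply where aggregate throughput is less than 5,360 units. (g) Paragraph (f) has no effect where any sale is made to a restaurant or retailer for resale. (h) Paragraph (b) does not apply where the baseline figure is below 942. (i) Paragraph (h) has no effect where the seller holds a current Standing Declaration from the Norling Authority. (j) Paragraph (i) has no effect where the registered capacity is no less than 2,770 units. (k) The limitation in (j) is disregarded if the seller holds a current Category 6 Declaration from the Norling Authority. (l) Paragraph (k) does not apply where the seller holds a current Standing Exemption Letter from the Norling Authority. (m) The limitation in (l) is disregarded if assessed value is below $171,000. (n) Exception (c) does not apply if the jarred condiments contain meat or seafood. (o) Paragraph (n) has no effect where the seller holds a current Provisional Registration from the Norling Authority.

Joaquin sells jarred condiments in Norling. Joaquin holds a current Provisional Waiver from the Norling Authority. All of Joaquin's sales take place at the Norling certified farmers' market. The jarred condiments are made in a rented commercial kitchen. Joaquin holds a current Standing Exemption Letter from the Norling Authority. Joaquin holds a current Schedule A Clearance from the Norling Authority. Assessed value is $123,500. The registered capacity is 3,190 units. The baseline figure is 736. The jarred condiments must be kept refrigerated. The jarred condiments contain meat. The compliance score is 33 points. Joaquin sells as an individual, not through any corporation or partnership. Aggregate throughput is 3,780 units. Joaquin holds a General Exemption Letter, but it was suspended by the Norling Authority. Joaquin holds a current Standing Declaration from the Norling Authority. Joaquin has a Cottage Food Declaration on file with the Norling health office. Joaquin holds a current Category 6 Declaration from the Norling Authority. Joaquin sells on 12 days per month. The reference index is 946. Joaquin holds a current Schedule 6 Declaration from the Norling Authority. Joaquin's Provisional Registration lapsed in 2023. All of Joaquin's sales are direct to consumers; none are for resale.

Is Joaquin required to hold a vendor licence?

All of (a)'s requirements are met (a current Schedule A Clearance is held; a Cottage Food Declaration is on file; the seller is a natural person). But applying paragraphs (f)–(g): (f) applies — aggregate throughput is 3,780 units, less than the 5,360 units limit. (g) does not operate here (no sales are for resale), so (f) stands. So (a) is unavailable.
Exception (b): a current Provisional Waiver is held; a current Schedule 6 Declaration is held — every condition holds. Applying paragraphs (h)–(m): (h) is engaged (the baseline figure is 736, below the 942 limit), but is overridden by (i): (i) operates against (h): a current Standing Declaration is held. (j) is triggered (the registered capacity is 3,190 units, meeting the 2,770 units threshold), but is displaced by (k): (k) operates against (j): a current Category 6 Declaration is held. (l) would limit (k) — a current Standing Exemption Letter is held — but (m) sets (l) aside: (m) applies — assessed value is $123,500, below the $171,000 limit. So (b) applies.
Exception (c) does not apply: there is no General Exemption Letter in force.
Exception (d) does not apply: the jarred condiments are made in a commercial kitchen, not a home kitchen.
Exception (e) requires that the reference index is less than 849; but the reference index is 946, not less than 849, so (e) is unavailable.

No — exception (b) applies; Joaquin is not required to hold a vendor licence.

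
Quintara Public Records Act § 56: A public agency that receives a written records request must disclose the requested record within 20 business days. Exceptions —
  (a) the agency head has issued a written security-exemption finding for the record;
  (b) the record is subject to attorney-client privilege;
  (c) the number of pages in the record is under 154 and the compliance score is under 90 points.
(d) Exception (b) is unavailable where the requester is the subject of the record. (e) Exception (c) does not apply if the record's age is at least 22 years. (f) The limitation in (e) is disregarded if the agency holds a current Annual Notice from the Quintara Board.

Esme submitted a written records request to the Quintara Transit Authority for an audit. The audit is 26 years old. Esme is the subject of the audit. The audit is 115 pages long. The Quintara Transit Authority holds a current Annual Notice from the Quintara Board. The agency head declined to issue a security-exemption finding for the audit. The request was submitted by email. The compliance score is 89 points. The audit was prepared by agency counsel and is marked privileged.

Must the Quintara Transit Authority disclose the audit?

Exception (a) fails — the agency head declined to issue a security-exemption finding.
All of (b)'s requirements are met (the audit is privileged). But: (d) operates against (b): Esme is the subject of the audit. (b) is therefore removed.
Exception (c)'s conditions are all satisfied: the number of pages in the record is 115, under the 154 limit; the compliance score is 89 points, under the 90 points limit. Considering the limiting provisions: (e) applies (the record's age is 26 years, meeting the 22 years threshold), but is overridden by (f): (f) applies — a current Annual Notice is held. (c) remains available.

No — exception (c) applies; the Quintara Transit Authority is not required to disclose the audit.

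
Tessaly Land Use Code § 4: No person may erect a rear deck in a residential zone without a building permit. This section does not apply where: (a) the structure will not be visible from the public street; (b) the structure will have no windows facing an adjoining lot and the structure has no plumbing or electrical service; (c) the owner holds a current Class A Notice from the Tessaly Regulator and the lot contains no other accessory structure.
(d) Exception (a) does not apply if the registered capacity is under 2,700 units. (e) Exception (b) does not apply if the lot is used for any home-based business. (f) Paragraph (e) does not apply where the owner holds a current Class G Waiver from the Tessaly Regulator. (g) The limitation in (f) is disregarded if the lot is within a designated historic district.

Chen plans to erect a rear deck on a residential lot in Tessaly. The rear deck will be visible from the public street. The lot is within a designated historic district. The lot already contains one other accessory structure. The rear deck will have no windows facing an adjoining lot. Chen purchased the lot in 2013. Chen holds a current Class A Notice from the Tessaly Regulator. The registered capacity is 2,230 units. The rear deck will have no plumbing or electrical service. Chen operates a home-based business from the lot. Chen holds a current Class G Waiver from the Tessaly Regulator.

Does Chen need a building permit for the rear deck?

Exception (a) fails — the structure will be visible from the street.
Exception (b): no windows face an adjoining lot; there is no plumbing or electrical service — every condition holds. But applying paragraphs (e)–(g): (e) operates against (b): a home-based business operates on the lot. (f) would limit (e) — a current Class G Waiver is held — but (g) sets (f) aside: (g) is engaged — the lot is in a historic district. (b) is therefore removed.
Exception (c) fails — the lot already has another accessory structure.
None of the exceptions is available; § 4 applies in full.

Yes — Chen must obtain a building permit.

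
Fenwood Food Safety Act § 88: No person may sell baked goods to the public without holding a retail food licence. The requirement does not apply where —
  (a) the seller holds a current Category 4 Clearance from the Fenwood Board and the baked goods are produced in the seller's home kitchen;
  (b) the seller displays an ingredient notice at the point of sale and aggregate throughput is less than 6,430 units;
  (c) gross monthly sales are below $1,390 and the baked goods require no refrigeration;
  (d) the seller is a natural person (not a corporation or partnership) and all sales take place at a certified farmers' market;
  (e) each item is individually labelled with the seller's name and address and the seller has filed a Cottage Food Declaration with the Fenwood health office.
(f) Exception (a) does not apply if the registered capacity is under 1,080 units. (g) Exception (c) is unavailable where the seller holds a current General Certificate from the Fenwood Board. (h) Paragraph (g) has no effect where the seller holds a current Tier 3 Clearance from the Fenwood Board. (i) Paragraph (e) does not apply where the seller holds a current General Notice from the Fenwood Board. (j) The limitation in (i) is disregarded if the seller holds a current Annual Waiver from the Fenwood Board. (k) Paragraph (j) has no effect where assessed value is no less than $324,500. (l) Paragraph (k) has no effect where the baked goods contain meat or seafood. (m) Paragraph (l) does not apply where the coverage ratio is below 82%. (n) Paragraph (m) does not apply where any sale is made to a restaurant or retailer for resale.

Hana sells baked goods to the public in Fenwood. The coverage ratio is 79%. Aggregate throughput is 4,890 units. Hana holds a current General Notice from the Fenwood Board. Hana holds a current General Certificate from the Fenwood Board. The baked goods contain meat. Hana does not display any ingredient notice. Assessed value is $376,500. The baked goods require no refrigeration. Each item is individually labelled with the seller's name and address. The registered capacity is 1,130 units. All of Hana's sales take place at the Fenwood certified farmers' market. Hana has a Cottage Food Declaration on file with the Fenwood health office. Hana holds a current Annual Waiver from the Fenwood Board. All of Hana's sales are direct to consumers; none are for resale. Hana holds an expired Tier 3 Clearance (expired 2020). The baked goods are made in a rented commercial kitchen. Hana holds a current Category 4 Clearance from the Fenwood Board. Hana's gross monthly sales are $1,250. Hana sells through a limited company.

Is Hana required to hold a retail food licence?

Yes — Hana must hold a retail food licence.

Exception (a) requires that the baked goods are produced in the seller's home kitchen; but the baked goods are made in a commercial kitchen, not a home kitchen, so (a) is unavailable.
Exception (b) requires that the seller displays an ingredient notice at the point of sale; but no ingredient notice is displayed, so (b) is unavailable.
Exception (c): gross monthly sales are $1,250, below the $1,390 limit; the baked goods are shelf-stable — every condition holds. Turning to paragraphs (g)–(h): (g) operates against (c): a current General Certificate is held. (h), which would lift (g), is not triggered — no current Tier 3 Clearance is held. Exception (c) does not apply.
Exception (d) fails — the seller operates through a limited company.
All of (e)'s requirements are met (items are individually labelled; a Cottage Food Declaration is on file). But applying paragraphs (i)–(n): (i) applies — a current General Notice is held. (j) would limit (i) — a current Annual Waiver is held — but (k) sets (j) aside: (k) is triggered — assessed value is $376,500, meeting the $324,500 threshold. (l) applies (the baked goods contain meat), but is set aside by (m): (m) applies — the coverage ratio is 79%, below the 82% limit. (n), which would lift (m), is inapplicable — no sales are for resale. So (e) is unavailable.
No exception applies. The general rule governs.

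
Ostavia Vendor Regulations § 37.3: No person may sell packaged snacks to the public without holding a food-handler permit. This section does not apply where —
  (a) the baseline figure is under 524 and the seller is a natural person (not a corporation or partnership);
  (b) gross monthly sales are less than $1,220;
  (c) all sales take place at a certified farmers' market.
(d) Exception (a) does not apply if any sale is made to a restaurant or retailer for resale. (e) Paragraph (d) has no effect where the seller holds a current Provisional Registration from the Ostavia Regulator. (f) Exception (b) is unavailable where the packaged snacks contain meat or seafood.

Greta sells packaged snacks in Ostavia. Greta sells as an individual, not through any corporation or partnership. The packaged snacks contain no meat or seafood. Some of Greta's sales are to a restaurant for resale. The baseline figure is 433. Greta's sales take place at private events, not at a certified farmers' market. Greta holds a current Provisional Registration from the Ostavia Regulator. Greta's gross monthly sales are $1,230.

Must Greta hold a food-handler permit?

No — exception (a) applies; Greta is not required to hold a food-handler permit.

Exception (a)'s conditions are all satisfied: the baseline figure is 433, under the 524 limit; the seller is a natural person. Applying paragraphs (d)–(e): (d) is triggered (some sales are to a restaurant for resale), but is overridden by (e): (e) applies — a current Provisional Registration is held. (a) remains available.
Exception (b) requires that gross monthly sales are less than $1,220; but gross monthly sales are $1,230, not less than $1,220, so (b) is unavailable.
Exception (c) requires that all sales take place at a certified farmers' market; but sales are at private events, not a certified farmers' market, so (c) is unavailable.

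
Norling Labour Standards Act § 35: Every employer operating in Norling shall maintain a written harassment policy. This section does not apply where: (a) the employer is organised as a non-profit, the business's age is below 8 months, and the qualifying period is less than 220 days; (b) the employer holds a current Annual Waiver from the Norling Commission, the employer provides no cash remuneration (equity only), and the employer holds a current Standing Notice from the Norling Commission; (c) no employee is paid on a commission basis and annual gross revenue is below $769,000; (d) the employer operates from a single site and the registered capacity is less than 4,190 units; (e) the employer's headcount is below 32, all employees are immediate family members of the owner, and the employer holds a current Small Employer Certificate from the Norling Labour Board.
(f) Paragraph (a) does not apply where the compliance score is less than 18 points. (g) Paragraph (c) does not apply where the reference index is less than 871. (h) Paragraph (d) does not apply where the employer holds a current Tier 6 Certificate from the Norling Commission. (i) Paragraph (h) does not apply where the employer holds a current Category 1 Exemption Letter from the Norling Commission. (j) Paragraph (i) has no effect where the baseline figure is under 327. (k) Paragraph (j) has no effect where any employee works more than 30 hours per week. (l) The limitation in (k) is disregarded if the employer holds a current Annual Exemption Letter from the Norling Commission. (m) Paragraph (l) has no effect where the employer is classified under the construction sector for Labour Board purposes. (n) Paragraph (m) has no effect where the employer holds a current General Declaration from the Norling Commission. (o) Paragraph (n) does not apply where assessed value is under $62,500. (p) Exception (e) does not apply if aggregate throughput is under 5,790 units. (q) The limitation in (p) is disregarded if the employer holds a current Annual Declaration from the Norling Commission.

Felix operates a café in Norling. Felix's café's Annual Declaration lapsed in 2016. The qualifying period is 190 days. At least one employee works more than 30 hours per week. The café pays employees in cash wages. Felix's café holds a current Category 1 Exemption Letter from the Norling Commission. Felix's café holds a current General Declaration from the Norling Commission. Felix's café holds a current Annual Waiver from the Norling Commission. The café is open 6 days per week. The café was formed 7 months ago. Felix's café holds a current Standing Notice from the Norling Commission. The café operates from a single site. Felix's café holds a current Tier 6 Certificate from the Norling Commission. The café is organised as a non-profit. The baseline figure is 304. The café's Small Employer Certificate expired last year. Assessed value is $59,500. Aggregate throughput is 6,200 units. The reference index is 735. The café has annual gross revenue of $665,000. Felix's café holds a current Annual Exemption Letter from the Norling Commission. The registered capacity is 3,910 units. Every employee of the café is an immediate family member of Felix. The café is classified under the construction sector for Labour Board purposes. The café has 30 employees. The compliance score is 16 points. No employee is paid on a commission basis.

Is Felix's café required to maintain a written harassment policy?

Exception (a) is satisfied on its face — the employer is a non-profit; the business's age is 7 months, below the 8 months limit; the qualifying period is 190 days, less than the 220 days limit. But applying paragraph (f): (f) applies — the compliance score is 16 points, less than the 18 points limit. (a) is therefore removed.
Exception (b) requires that the employer provides no cash remuneration (equity only); but employees are paid cash wages, so (b) is unavailable.
Exception (c) is satisfied on its face — no employee is paid on commission; annual gross revenue is $665,000, below the $769,000 limit. Turning to paragraph (g): (g) is engaged — the reference index is 735, less than the 871 limit. Exception (c) does not apply.
Exception (d): the employer operates from a single site; the registered capacity is 3,910 units, less than the 4,190 units limit — every condition holds. Considering the limiting provisions: (h) applies (a current Tier 6 Certificate is held), but is itself disapplied by (i): (i) is engaged — a current Category 1 Exemption Letter is held. (j) would limit (i) — the baseline figure is 304, under the 327 limit — but (k) sets (j) aside: (k) operates against (j): at least one employee exceeds 30 hours/week. (l) applies (a current Annual Exemption Letter is held), but is overridden by (m): (m) is engaged — the café is classified under the construction sector. (n) operates (a current General Declaration is held), but yields to (o): (o) operates — assessed value is $59,500, under the $62,500 limit. So (d) applies.
Exception (e) fails — the Small Employer Certificate has expired.

No — exception (d) applies; Felix's café is not required to maintain a written harassment policy.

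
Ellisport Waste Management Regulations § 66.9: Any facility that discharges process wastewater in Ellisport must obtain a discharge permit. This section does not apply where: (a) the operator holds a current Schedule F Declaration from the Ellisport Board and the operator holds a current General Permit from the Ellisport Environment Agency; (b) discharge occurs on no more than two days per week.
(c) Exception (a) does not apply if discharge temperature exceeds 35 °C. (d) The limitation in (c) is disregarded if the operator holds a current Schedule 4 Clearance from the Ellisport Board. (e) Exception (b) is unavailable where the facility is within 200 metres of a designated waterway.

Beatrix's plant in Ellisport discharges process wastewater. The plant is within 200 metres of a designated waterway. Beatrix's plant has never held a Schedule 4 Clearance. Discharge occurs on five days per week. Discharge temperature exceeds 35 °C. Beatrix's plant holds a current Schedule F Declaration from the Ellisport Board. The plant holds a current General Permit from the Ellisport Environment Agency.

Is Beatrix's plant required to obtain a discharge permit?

Yes — Beatrix's plant must obtain a discharge permit.

Exception (a) is satisfied on its face — a current Schedule F Declaration is held; a current General Permit is held. But applying paragraphs (c)–(d): (c) operates against (a): discharge temperature exceeds 35 °C. (d) is inapplicable (no current Schedule 4 Clearance is held), so (c) stands. Exception (a) does not apply.
Exception (b) fails — discharge occurs on five days per week.
None of the exceptions is available; § 66.9 applies in full.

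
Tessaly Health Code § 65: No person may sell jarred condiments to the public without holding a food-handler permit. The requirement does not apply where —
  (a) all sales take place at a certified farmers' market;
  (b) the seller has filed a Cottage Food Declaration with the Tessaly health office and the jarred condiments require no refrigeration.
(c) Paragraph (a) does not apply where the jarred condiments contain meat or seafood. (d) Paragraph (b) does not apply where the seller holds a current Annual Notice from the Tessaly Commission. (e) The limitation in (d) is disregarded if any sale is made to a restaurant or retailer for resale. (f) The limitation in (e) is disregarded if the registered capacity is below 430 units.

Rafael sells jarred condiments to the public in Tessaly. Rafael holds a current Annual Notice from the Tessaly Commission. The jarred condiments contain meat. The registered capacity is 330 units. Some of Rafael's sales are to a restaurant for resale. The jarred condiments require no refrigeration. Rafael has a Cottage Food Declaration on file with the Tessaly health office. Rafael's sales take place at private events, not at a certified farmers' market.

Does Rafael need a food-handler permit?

Yes — Rafael must hold a food-handler permit.

Exception (a) fails — sales are at private events, not a certified farmers' market.
Exception (b)'s conditions are all satisfied: a Cottage Food Declaration is on file; the jarred condiments are shelf-stable. But: (d) operates against (b): a current Annual Notice is held. (e) operates (some sales are to a restaurant for resale), but is set aside by (f): (f) operates against (e): the registered capacity is 330 units, below the 430 units limit. So (b) is unavailable.
No exception applies. The general rule governs.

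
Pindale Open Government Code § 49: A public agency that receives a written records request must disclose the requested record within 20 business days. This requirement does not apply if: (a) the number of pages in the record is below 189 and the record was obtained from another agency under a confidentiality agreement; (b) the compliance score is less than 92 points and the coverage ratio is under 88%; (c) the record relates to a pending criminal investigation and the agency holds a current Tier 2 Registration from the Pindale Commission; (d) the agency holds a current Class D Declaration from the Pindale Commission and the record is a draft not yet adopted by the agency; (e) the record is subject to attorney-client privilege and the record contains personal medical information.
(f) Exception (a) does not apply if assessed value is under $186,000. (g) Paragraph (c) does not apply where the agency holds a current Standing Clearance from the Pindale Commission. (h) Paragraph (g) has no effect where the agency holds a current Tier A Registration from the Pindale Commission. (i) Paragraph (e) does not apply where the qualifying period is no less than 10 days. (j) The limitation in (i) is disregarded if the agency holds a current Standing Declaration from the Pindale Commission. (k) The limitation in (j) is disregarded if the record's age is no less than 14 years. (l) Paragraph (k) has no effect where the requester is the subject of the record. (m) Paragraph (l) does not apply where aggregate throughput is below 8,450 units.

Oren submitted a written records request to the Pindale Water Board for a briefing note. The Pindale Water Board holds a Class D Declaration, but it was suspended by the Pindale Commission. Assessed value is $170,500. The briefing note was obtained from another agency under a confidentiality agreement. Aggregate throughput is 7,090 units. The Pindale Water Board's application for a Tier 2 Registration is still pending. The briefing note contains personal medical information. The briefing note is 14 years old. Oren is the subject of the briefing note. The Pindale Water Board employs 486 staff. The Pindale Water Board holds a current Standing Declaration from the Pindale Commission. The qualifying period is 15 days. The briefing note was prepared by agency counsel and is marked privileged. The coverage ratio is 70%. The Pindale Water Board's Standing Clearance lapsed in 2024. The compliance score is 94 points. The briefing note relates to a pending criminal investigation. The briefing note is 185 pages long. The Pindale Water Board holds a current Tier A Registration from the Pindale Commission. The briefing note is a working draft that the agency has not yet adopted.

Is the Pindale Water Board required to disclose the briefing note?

Yes — the Pindale Water Board must disclose the briefing note.

Exception (a): the number of pages in the record is 185, below the 189 limit; the briefing note was obtained under a confidentiality agreement — every condition holds. But: (f) operates against (a): assessed value is $170,500, under the $186,000 limit. (a) is therefore removed.
Exception (b) does not apply: the compliance score is 94 points, not less than 92 points.
Exception (c) does not apply: the Tier 2 Registration is not current.
Exception (d) does not apply: there is no Class D Declaration in force.
Exception (e) is satisfied on its face — the briefing note is privileged; the briefing note contains personal medical information. But: (i) operates against (e): the qualifying period is 15 days, meeting the 10 days threshold. (j) is triggered (a current Standing Declaration is held), but yields to (k): (k) is engaged — the record's age is 14 years, meeting the 14 years threshold. (l) is triggered (Oren is the subject of the briefing note), but is displaced by (m): (m) operates against (l): aggregate throughput is 7,090 units, below the 8,450 units limit. Exception (e) does not apply.
No exception is made out. the Pindale Water Board falls within the general rule.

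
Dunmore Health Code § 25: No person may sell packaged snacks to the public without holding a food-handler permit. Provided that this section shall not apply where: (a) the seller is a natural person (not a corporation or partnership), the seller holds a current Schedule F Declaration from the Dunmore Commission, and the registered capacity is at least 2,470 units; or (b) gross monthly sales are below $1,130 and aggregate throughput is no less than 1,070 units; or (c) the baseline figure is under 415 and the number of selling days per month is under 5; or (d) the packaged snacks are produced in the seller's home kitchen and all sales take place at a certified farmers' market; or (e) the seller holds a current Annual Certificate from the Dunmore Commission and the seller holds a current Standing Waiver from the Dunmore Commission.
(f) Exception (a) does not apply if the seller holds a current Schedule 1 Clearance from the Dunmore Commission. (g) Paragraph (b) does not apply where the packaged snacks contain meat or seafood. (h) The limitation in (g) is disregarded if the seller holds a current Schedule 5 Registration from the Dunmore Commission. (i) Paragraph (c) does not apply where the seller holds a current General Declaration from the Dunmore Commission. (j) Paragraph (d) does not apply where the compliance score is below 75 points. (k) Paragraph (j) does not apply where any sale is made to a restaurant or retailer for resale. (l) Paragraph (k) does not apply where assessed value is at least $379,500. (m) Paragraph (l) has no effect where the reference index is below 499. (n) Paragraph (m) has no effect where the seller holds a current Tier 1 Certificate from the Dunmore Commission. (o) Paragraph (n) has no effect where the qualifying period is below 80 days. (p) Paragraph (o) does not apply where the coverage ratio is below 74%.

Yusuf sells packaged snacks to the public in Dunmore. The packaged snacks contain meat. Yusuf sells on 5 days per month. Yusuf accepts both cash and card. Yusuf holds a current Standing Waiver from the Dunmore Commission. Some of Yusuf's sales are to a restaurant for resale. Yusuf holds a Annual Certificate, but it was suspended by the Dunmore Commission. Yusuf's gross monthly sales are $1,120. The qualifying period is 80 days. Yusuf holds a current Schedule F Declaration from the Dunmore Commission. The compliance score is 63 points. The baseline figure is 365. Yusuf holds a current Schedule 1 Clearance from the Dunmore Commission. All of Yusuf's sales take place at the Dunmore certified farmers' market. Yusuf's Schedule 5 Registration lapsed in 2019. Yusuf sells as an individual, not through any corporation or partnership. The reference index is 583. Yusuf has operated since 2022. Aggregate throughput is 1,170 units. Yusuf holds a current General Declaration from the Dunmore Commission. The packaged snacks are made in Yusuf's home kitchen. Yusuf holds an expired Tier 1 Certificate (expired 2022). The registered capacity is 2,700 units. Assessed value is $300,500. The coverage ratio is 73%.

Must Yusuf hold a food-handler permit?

Exception (a): the seller is a natural person; a current Schedule F Declaration is held; the registered capacity is 2,700 units, meeting the 2,470 units threshold — every condition holds. But: (f) operates against (a): a current Schedule 1 Clearance is held. Exception (a) does not apply.
Exception (b): gross monthly sales are $1,120, below the $1,130 limit; aggregate throughput is 1,170 units, meeting the 1,070 units threshold — every condition holds. But applying paragraphs (g)–(h): (g) operates against (b): the packaged snacks contain meat. (h) does not operate here (the Schedule 5 Registration is not current), so (g) stands. Exception (b) does not apply.
Exception (c) does not apply: the number of selling days per month is 5, not under 5.
Exception (d)'s conditions are all satisfied: the packaged snacks are home-kitchen produced; all sales are at a certified farmers' market. Applying paragraphs (j)–(p): (j) would limit (d) — the compliance score is 63 points, below the 75 points limit — but (k) sets (j) aside: (k) operates against (j): some sales are to a restaurant for resale. (l) is not engaged (assessed value is $300,500, short of $379,500), so (k) stands. (d) remains available.
Exception (e) requires that the seller holds a current Annual Certificate from the Dunmore Commission; but the Annual Certificate is not current, so (e) is unavailable.

No — exception (d) applies; Yusuf is not required to hold a food-handler permit.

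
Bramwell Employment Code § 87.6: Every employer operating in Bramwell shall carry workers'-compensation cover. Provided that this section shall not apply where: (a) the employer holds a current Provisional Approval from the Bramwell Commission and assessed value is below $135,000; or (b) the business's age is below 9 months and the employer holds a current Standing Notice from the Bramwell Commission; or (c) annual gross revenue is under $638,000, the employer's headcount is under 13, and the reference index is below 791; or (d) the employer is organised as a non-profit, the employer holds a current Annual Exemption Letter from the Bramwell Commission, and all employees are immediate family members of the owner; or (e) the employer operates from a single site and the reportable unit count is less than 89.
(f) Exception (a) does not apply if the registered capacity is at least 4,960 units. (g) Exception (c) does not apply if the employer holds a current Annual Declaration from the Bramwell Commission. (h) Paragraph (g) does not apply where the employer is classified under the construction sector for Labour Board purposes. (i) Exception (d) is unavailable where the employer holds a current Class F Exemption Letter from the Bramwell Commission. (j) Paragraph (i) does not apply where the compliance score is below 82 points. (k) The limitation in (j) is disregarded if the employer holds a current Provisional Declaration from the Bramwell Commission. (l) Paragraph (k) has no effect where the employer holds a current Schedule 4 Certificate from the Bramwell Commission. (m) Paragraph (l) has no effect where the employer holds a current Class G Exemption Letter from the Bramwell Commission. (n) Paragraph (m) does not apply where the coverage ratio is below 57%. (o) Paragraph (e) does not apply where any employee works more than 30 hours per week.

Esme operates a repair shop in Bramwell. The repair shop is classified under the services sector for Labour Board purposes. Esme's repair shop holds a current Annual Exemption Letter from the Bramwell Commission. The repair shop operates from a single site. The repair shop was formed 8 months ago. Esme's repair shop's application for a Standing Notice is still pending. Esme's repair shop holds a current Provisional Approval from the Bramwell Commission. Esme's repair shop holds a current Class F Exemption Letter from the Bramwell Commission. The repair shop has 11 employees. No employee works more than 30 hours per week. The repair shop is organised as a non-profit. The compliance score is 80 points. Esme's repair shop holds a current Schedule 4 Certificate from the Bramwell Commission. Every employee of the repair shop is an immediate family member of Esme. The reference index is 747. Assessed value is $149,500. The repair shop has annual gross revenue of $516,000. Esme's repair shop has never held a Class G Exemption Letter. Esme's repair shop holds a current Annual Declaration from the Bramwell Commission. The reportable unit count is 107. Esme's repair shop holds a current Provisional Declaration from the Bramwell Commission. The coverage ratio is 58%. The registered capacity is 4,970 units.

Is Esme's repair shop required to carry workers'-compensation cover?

Exception (a) requires that assessed value is below $135,000; but assessed value is $149,500, not below $135,000, so (a) is unavailable.
Exception (b) does not apply: there is no Standing Notice in force.
Exception (c) is satisfied on its face — annual gross revenue is $516,000, under the $638,000 limit; the employer's headcount is 11, under the 13 limit; the reference index is 747, below the 791 limit. But: (g) operates against (c): a current Annual Declaration is held. (h) does not operate here (the repair shop is classified under the services sector), so (g) stands. (c) is therefore removed.
Exception (d): the employer is a non-profit; a current Annual Exemption Letter is held; every employee is an immediate family member — every condition holds. As to paragraphs (i)–(n): (i) is engaged (a current Class F Exemption Letter is held), but is overridden by (j): (j) operates against (i): the compliance score is 80 points, below the 82 points limit. (k) is triggered (a current Provisional Declaration is held), but is overridden by (l): (l) operates against (k): a current Schedule 4 Certificate is held. (m), which would lift (l), is inapplicable — no current Class G Exemption Letter is held. So (d) applies.
Exception (e) does not apply: the reportable unit count is 107, not less than 89.

No — exception (d) applies; Esme's repair shop is not required to carry workers'-compensation cover.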